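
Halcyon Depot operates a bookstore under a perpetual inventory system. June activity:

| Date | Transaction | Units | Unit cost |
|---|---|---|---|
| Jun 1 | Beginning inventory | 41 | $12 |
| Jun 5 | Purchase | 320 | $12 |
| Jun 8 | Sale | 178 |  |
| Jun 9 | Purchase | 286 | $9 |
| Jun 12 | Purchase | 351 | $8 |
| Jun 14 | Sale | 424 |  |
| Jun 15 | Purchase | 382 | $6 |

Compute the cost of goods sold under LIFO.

COGS = $5,601

Jun 8, 178 sold [LIFO — newest first]: 178 @ $12 = $2,136
Jun 14, 424 sold [LIFO — newest first]: 351 @ $8 + 73 @ $9 = $3,465
Total COGS = $2,136 + $3,465 = $5,601
Ending inventory: 41 @ $12 + 142 @ $12 + 213 @ $9 + 382 @ $6 = $6,405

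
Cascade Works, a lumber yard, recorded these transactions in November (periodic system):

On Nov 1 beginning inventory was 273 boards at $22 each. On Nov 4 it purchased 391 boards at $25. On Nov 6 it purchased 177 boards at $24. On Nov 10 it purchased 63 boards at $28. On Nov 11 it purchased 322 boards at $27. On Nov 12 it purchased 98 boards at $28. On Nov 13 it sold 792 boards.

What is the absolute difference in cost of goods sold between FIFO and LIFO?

$1,897

FIFO COGS: 273 @ $22 + 391 @ $25 + 128 @ $24 = $18,853
LIFO COGS: 98 @ $28 + 322 @ $27 + 63 @ $28 + 177 @ $24 + 132 @ $25 = $20,750
Difference = |$18,853 − $20,750| = $1,897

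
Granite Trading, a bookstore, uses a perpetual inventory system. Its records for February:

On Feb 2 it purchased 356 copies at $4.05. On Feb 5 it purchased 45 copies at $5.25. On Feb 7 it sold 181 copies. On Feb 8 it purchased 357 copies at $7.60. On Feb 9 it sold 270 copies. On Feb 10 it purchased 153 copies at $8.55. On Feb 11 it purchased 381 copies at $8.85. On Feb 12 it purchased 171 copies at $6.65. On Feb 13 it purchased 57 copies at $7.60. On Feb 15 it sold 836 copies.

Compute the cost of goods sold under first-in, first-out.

COGS = $9,027.00

Feb 7, 181 sold [FIFO — oldest first]: 181 @ $4.05 = $733.05
Feb 9, 270 sold [FIFO — oldest first]: 175 @ $4.05 + 45 @ $5.25 + 50 @ $7.60 = $1,325.00
Feb 15, 836 sold [FIFO — oldest first]: 307 @ $7.60 + 153 @ $8.55 + 376 @ $8.85 = $6,968.95
Total COGS = $733.05 + $1,325.00 + $6,968.95 = $9,027.00
Ending inventory: 5 @ $8.85 + 171 @ $6.65 + 57 @ $7.60 = $1,614.60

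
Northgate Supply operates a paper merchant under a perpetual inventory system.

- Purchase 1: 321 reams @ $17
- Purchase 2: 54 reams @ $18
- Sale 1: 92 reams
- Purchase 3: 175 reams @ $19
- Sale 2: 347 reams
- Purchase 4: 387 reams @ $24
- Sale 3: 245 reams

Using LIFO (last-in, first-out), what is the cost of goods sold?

COGS = $13,747

Sale 1 (92) [LIFO — newest first]: 54 @ $18 + 38 @ $17 = $1,618
Sale 2 (347) [LIFO — newest first]: 175 @ $19 + 172 @ $17 = $6,249
Sale 3 (245) [LIFO — newest first]: 245 @ $24 = $5,880
Total COGS = $1,618 + $6,249 + $5,880 = $13,747
Ending inventory: 111 @ $17 + 142 @ $24 = $5,295
Check: goods available $19,042 = COGS $13,747 + ending $5,295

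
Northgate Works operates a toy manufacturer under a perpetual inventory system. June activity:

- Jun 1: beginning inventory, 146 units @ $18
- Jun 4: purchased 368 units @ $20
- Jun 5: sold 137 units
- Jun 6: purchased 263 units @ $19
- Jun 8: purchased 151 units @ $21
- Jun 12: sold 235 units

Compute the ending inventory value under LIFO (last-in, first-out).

Ending inventory = $10,649

Jun 5, 137 sold [LIFO — newest first]: 137 @ $20 = $2,740
Jun 12, 235 sold [LIFO — newest first]: 151 @ $21 + 84 @ $19 = $4,767
Total COGS = $2,740 + $4,767 = $7,507
Ending inventory: 146 @ $18 + 231 @ $20 + 179 @ $19 = $10,649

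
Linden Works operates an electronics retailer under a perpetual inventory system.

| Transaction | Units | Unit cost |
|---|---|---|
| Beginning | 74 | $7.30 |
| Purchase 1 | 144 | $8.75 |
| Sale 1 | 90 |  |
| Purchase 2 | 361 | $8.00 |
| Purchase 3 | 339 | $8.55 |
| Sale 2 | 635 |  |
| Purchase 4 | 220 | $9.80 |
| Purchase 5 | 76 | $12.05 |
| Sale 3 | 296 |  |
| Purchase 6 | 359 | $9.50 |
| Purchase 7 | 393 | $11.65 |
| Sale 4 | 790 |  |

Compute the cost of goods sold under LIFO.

Sale 1 (90) [LIFO — newest first]: 90 @ $8.75 = $787.50
Sale 2 (635) [LIFO — newest first]: 339 @ $8.55 + 296 @ $8.00 = $5,266.45
Sale 3 (296) [LIFO — newest first]: 76 @ $12.05 + 220 @ $9.80 = $3,071.80
Sale 4 (790) [LIFO — newest first]: 393 @ $11.65 + 359 @ $9.50 + 38 @ $8.00 = $8,292.95
Total COGS = $787.50 + $5,266.45 + $3,071.80 + $8,292.95 = $17,418.70
Ending inventory: 74 @ $7.30 + 54 @ $8.75 + 27 @ $8.00 = $1,228.70

COGS = $17,418.70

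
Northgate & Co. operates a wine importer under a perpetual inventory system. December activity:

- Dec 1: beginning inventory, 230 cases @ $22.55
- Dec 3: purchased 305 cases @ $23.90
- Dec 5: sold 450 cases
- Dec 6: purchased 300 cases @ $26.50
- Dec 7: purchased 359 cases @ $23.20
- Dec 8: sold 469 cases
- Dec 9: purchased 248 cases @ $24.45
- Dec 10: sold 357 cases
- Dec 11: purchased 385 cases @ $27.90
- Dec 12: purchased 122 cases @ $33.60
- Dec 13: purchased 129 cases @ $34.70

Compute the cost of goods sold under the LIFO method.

COGS = $30,755.15

Dec 5, 450 sold [LIFO — newest first]: 305 @ $23.90 + 145 @ $22.55 = $10,559.25
Dec 8, 469 sold [LIFO — newest first]: 359 @ $23.20 + 110 @ $26.50 = $11,243.80
Dec 10, 357 sold [LIFO — newest first]: 248 @ $24.45 + 109 @ $26.50 = $8,952.10
Total COGS = $10,559.25 + $11,243.80 + $8,952.10 = $30,755.15
Ending inventory: 85 @ $22.55 + 81 @ $26.50 + 385 @ $27.90 + 122 @ $33.60 + 129 @ $34.70 = $23,380.25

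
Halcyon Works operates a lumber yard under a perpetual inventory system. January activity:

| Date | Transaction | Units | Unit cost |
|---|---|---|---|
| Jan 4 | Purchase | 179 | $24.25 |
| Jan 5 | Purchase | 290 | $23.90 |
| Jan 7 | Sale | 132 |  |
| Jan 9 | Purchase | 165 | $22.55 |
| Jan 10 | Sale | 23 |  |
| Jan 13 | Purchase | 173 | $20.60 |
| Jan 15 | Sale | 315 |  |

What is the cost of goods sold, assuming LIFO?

Jan 7, 132 sold [LIFO — newest first]: 132 @ $23.90 = $3,154.80
Jan 10, 23 sold [LIFO — newest first]: 23 @ $22.55 = $518.65
Jan 15, 315 sold [LIFO — newest first]: 173 @ $20.60 + 142 @ $22.55 = $6,765.90
Total COGS = $3,154.80 + $518.65 + $6,765.90 = $10,439.35
Ending inventory: 179 @ $24.25 + 158 @ $23.90 = $8,116.95

COGS = $10,439.35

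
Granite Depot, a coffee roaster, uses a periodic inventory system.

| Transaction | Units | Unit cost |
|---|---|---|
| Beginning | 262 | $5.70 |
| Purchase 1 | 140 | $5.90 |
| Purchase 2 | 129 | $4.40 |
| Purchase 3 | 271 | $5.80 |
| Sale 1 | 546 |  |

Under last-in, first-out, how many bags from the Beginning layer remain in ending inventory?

Sale 1 (546) [LIFO — newest first]: 271 @ $5.80 + 129 @ $4.40 + 140 @ $5.90 + 6 @ $5.70 = $2,999.60
Ending inventory: 256 @ $5.70 = $1,459.20
Check: goods available $4,458.80 = COGS $2,999.60 + ending $1,459.20

256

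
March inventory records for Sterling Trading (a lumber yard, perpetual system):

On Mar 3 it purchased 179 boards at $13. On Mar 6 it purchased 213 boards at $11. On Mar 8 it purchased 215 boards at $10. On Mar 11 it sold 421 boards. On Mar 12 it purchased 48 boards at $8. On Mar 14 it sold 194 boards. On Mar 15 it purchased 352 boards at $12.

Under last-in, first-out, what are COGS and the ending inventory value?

Mar 11, 421 sold [LIFO — newest first]: 215 @ $10 + 206 @ $11 = $4,416
Mar 14, 194 sold [LIFO — newest first]: 48 @ $8 + 7 @ $11 + 139 @ $13 = $2,268
Total COGS = $4,416 + $2,268 = $6,684
Ending inventory: 40 @ $13 + 352 @ $12 = $4,744

COGS = $6,684; ending inventory = $4,744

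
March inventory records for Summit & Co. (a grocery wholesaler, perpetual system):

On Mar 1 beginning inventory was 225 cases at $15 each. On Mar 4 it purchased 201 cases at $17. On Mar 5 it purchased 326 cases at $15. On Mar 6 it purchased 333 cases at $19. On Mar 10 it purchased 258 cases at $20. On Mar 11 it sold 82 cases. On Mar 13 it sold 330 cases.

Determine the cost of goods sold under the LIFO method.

Mar 11, 82 sold [LIFO — newest first]: 82 @ $20 = $1,640
Mar 13, 330 sold [LIFO — newest first]: 176 @ $20 + 154 @ $19 = $6,446
Total COGS = $1,640 + $6,446 = $8,086
Ending inventory: 225 @ $15 + 201 @ $17 + 326 @ $15 + 179 @ $19 = $15,083

COGS = $8,086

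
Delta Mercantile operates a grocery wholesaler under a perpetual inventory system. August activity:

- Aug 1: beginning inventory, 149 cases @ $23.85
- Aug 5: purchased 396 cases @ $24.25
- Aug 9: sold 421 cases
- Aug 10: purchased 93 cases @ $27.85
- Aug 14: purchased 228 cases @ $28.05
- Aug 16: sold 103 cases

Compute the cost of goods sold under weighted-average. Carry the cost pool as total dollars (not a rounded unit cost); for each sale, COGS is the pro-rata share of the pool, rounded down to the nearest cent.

After Aug 1: 149 on hand, pool $3,553.65 (≈ $23.8500 each)
After Aug 5: 545 on hand, pool $13,156.65 (≈ $24.1406 each)
Aug 9, sell 421: 421/545 × $13,156.65 → $10,163.21
After Aug 10: 217 on hand, pool $5,583.49 (≈ $25.7304 each)
After Aug 14: 445 on hand, pool $11,978.89 (≈ $26.9189 each)
Aug 16, sell 103: 103/445 × $11,978.89 → $2,772.64
Total COGS = $10,163.21 + $2,772.64 = $12,935.85
Ending inventory (cost pool remaining) = $9,206.25

COGS = $12,935.85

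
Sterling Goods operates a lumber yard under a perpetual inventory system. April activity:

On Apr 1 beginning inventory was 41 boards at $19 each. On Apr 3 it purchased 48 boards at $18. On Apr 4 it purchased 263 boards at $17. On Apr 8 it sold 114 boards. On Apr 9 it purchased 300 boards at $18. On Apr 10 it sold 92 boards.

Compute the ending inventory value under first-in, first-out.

Ending inventory = $7,882

Apr 8, 114 sold [FIFO — oldest first]: 41 @ $19 + 48 @ $18 + 25 @ $17 = $2,068
Apr 10, 92 sold [FIFO — oldest first]: 92 @ $17 = $1,564
Total COGS = $2,068 + $1,564 = $3,632
Ending inventory: 146 @ $17 + 300 @ $18 = $7,882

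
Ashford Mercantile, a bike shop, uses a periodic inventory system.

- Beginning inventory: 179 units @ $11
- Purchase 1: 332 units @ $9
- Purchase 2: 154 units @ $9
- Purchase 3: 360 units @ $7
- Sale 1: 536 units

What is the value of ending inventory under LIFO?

Ending inventory = $4,759

Sale 1 (536) [LIFO — newest first]: 360 @ $7 + 154 @ $9 + 22 @ $9 = $4,104
Ending inventory: 179 @ $11 + 310 @ $9 = $4,759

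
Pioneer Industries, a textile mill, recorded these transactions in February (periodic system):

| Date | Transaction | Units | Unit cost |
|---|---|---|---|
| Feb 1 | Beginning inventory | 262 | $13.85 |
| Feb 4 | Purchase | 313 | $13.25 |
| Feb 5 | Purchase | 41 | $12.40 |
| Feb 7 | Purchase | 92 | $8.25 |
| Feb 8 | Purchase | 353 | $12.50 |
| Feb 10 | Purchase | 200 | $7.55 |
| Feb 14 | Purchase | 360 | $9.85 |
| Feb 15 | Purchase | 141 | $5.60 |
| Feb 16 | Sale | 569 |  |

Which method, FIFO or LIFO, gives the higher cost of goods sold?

FIFO COGS: 262 @ $13.85 + 307 @ $13.25 = $7,696.45
LIFO COGS: 141 @ $5.60 + 360 @ $9.85 + 68 @ $7.55 = $4,849.00

FIFO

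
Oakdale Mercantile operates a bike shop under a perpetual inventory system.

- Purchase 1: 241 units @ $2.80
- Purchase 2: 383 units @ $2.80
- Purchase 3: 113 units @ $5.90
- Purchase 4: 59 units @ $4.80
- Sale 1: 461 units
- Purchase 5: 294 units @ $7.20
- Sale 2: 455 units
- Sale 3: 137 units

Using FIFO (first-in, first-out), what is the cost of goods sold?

COGS = $4,547.50

Sale 1 (461) [FIFO — oldest first]: 241 @ $2.80 + 220 @ $2.80 = $1,290.80
Sale 2 (455) [FIFO — oldest first]: 163 @ $2.80 + 113 @ $5.90 + 59 @ $4.80 + 120 @ $7.20 = $2,270.30
Sale 3 (137) [FIFO — oldest first]: 137 @ $7.20 = $986.40
Total COGS = $1,290.80 + $2,270.30 + $986.40 = $4,547.50
Ending inventory: 37 @ $7.20 = $266.40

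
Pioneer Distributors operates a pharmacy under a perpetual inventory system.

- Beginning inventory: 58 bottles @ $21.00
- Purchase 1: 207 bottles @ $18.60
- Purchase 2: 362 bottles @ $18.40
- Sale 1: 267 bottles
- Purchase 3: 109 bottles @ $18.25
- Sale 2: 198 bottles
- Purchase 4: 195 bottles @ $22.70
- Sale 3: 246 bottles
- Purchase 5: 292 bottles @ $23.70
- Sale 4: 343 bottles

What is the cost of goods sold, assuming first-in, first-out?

COGS = $21,059.85

Sale 1 (267) [FIFO — oldest first]: 58 @ $21.00 + 207 @ $18.60 + 2 @ $18.40 = $5,105.00
Sale 2 (198) [FIFO — oldest first]: 198 @ $18.40 = $3,643.20
Sale 3 (246) [FIFO — oldest first]: 162 @ $18.40 + 84 @ $18.25 = $4,513.80
Sale 4 (343) [FIFO — oldest first]: 25 @ $18.25 + 195 @ $22.70 + 123 @ $23.70 = $7,797.85
Total COGS = $5,105.00 + $3,643.20 + $4,513.80 + $7,797.85 = $21,059.85
Ending inventory: 169 @ $23.70 = $4,005.30
Check: goods available $25,065.15 = COGS $21,059.85 + ending $4,005.30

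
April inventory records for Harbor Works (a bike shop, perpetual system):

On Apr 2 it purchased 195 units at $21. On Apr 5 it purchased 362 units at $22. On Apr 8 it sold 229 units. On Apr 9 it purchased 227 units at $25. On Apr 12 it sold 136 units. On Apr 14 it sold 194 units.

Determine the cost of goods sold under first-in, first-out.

Apr 8, 229 sold [FIFO — oldest first]: 195 @ $21 + 34 @ $22 = $4,843
Apr 12, 136 sold [FIFO — oldest first]: 136 @ $22 = $2,992
Apr 14, 194 sold [FIFO — oldest first]: 192 @ $22 + 2 @ $25 = $4,274
Total COGS = $4,843 + $2,992 + $4,274 = $12,109
Ending inventory: 225 @ $25 = $5,625
Check: goods available $17,734 = COGS $12,109 + ending $5,625

COGS = $12,109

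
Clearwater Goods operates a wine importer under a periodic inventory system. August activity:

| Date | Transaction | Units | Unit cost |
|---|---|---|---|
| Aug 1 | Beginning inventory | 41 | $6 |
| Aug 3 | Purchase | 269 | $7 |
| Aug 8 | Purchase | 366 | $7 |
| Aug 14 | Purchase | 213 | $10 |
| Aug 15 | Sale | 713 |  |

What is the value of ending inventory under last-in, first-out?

Aug 15, 713 sold [LIFO — newest first]: 213 @ $10 + 366 @ $7 + 134 @ $7 = $5,630
Ending inventory: 41 @ $6 + 135 @ $7 = $1,191

Ending inventory = $1,191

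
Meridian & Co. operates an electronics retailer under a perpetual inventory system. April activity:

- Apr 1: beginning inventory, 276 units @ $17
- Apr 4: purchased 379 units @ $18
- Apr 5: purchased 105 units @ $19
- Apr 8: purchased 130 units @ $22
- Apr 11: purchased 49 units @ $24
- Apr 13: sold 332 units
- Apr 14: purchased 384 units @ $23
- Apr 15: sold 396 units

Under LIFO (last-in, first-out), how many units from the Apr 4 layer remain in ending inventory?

319

Apr 13, 332 sold [LIFO — newest first]: 49 @ $24 + 130 @ $22 + 105 @ $19 + 48 @ $18 = $6,895
Apr 15, 396 sold [LIFO — newest first]: 384 @ $23 + 12 @ $18 = $9,048
Total COGS = $6,895 + $9,048 = $15,943
Ending inventory: 276 @ $17 + 319 @ $18 = $10,434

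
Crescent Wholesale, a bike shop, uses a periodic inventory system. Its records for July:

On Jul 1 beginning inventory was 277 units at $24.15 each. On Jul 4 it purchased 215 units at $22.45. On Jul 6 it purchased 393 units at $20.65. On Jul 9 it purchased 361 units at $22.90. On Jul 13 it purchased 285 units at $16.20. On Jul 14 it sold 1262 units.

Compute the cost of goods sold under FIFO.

COGS = $28,157.85

Jul 14, 1262 sold [FIFO — oldest first]: 277 @ $24.15 + 215 @ $22.45 + 393 @ $20.65 + 361 @ $22.90 + 16 @ $16.20 = $28,157.85
Ending inventory: 269 @ $16.20 = $4,357.80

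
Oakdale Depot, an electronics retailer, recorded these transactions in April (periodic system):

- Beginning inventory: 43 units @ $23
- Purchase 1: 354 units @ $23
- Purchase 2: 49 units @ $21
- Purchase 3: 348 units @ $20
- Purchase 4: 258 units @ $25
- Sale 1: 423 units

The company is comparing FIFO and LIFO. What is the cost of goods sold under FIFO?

FIFO COGS: 43 @ $23 + 354 @ $23 + 26 @ $21 = $9,677
LIFO COGS: 258 @ $25 + 165 @ $20 = $9,750

COGS = $9,677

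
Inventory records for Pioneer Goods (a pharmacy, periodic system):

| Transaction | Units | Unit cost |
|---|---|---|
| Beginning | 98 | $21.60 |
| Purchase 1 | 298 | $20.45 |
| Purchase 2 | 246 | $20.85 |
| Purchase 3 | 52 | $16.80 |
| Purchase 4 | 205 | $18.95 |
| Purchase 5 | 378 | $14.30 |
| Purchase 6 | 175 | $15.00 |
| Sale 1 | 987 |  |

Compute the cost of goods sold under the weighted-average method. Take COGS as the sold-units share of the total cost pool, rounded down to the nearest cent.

Sale 1, sell 987: 987/1452 × $26,128.75 → $17,761.07
Ending inventory (cost pool remaining) = $8,367.68
Check: goods available $26,128.75 = COGS $17,761.07 + ending $8,367.68

COGS = $17,761.07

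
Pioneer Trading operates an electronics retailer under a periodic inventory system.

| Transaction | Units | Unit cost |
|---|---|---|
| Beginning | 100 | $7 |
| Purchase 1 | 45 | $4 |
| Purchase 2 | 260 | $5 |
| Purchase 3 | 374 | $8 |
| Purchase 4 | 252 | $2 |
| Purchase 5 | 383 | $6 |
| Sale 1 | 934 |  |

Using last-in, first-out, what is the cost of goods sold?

COGS = $5,194

Sale 1 (934) [LIFO — newest first]: 383 @ $6 + 252 @ $2 + 299 @ $8 = $5,194
Ending inventory: 100 @ $7 + 45 @ $4 + 260 @ $5 + 75 @ $8 = $2,780
Check: goods available $7,974 = COGS $5,194 + ending $2,780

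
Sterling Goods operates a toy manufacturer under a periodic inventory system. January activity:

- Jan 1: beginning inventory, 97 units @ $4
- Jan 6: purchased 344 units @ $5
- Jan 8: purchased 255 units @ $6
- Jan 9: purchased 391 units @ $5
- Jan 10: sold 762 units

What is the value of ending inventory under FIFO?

Ending inventory = $1,625

Jan 10, 762 sold [FIFO — oldest first]: 97 @ $4 + 344 @ $5 + 255 @ $6 + 66 @ $5 = $3,968
Ending inventory: 325 @ $5 = $1,625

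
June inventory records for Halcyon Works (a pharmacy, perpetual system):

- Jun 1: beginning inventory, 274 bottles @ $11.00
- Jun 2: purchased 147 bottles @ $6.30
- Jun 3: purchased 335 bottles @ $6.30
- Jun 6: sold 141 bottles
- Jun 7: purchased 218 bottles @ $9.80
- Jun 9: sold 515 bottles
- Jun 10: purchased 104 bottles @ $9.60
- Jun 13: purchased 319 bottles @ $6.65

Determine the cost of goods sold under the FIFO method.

COGS = $5,420.60

Jun 6, 141 sold [FIFO — oldest first]: 141 @ $11.00 = $1,551.00
Jun 9, 515 sold [FIFO — oldest first]: 133 @ $11.00 + 147 @ $6.30 + 235 @ $6.30 = $3,869.60
Total COGS = $1,551.00 + $3,869.60 = $5,420.60
Ending inventory: 100 @ $6.30 + 218 @ $9.80 + 104 @ $9.60 + 319 @ $6.65 = $5,886.15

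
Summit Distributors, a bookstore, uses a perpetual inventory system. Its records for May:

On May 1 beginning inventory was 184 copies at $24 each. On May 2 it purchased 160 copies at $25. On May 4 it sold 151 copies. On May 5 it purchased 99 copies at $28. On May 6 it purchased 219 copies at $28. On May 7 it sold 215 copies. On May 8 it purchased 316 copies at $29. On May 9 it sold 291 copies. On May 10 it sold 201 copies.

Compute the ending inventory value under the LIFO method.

May 4, 151 sold [LIFO — newest first]: 151 @ $25 = $3,775
May 7, 215 sold [LIFO — newest first]: 215 @ $28 = $6,020
May 9, 291 sold [LIFO — newest first]: 291 @ $29 = $8,439
May 10, 201 sold [LIFO — newest first]: 25 @ $29 + 4 @ $28 + 99 @ $28 + 9 @ $25 + 64 @ $24 = $5,370
Total COGS = $3,775 + $6,020 + $8,439 + $5,370 = $23,604
Ending inventory: 120 @ $24 = $2,880

Ending inventory = $2,880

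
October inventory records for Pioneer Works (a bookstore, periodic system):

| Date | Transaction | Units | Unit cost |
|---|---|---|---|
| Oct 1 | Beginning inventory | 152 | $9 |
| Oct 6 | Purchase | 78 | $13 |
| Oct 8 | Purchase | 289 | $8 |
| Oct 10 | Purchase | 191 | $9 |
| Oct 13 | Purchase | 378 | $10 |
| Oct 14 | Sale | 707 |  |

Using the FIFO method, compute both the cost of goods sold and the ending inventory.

Oct 14, 707 sold [FIFO — oldest first]: 152 @ $9 + 78 @ $13 + 289 @ $8 + 188 @ $9 = $6,386
Ending inventory: 3 @ $9 + 378 @ $10 = $3,807

COGS = $6,386; ending inventory = $3,807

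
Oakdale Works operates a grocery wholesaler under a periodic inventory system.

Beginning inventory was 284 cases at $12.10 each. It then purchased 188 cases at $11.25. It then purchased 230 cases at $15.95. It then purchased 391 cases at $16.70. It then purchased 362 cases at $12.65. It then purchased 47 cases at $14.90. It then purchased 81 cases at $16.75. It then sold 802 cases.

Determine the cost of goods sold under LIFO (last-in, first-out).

Sale 1 (802) [LIFO — newest first]: 81 @ $16.75 + 47 @ $14.90 + 362 @ $12.65 + 312 @ $16.70 = $11,846.75
Ending inventory: 284 @ $12.10 + 188 @ $11.25 + 230 @ $15.95 + 79 @ $16.70 = $10,539.20

COGS = $11,846.75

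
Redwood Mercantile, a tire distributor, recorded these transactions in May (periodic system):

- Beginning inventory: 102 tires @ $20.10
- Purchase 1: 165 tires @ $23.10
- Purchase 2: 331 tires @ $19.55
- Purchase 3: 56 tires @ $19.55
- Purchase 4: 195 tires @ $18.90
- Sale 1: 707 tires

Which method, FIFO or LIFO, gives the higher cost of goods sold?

FIFO

FIFO COGS: 102 @ $20.10 + 165 @ $23.10 + 331 @ $19.55 + 56 @ $19.55 + 53 @ $18.90 = $14,429.25
LIFO COGS: 195 @ $18.90 + 56 @ $19.55 + 331 @ $19.55 + 125 @ $23.10 = $14,138.85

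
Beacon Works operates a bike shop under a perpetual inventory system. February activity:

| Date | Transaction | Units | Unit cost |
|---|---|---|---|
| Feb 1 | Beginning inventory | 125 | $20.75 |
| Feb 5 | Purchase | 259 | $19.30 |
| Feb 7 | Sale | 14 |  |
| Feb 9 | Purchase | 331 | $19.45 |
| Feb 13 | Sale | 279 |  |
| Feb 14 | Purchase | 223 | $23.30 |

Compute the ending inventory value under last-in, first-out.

Ending inventory = $13,529.55

Feb 7, 14 sold [LIFO — newest first]: 14 @ $19.30 = $270.20
Feb 13, 279 sold [LIFO — newest first]: 279 @ $19.45 = $5,426.55
Total COGS = $270.20 + $5,426.55 = $5,696.75
Ending inventory: 125 @ $20.75 + 245 @ $19.30 + 52 @ $19.45 + 223 @ $23.30 = $13,529.55
Check: goods available $19,226.30 = COGS $5,696.75 + ending $13,529.55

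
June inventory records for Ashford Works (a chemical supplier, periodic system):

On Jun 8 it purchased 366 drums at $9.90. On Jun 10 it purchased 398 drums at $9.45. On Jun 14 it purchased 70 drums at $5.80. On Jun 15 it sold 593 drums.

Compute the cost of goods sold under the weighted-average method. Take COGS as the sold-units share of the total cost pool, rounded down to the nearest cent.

COGS = $5,539.28

Jun 15, sell 593: 593/834 × $7,790.50 → $5,539.28
Ending inventory (cost pool remaining) = $2,251.22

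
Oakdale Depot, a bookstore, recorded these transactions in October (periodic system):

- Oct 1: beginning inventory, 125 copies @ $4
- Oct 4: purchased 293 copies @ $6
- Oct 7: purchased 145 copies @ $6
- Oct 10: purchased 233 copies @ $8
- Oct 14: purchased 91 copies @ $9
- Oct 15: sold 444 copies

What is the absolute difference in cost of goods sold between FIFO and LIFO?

$989

FIFO COGS: 125 @ $4 + 293 @ $6 + 26 @ $6 = $2,414
LIFO COGS: 91 @ $9 + 233 @ $8 + 120 @ $6 = $3,403
Difference = |$2,414 − $3,403| = $989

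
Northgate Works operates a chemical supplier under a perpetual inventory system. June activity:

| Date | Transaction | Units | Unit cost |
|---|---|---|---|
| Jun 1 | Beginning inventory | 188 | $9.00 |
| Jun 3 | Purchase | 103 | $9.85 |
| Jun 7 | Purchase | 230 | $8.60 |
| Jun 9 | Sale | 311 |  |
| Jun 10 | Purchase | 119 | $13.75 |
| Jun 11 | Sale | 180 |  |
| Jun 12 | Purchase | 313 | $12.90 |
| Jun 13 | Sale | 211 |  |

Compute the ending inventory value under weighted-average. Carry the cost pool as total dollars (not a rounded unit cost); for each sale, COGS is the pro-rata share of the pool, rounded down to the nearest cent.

Ending inventory = $3,060.84

After Jun 1: 188 on hand, pool $1,692.00 (≈ $9.0000 each)
After Jun 3: 291 on hand, pool $2,706.55 (≈ $9.3009 each)
After Jun 7: 521 on hand, pool $4,684.55 (≈ $8.9915 each)
Jun 9, sell 311: 311/521 × $4,684.55 → $2,796.34
After Jun 10: 329 on hand, pool $3,524.46 (≈ $10.7126 each)
Jun 11, sell 180: 180/329 × $3,524.46 → $1,928.27
After Jun 12: 462 on hand, pool $5,633.89 (≈ $12.1946 each)
Jun 13, sell 211: 211/462 × $5,633.89 → $2,573.05
Total COGS = $2,796.34 + $1,928.27 + $2,573.05 = $7,297.66
Ending inventory (cost pool remaining) = $3,060.84
Check: goods available $10,358.50 = COGS $7,297.66 + ending $3,060.84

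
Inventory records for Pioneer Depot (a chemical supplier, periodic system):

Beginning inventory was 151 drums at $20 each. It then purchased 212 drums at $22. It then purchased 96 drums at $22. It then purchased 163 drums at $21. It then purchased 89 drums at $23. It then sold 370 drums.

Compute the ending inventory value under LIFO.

Ending inventory = $7,200

Sale 1 (370) [LIFO — newest first]: 89 @ $23 + 163 @ $21 + 96 @ $22 + 22 @ $22 = $8,066
Ending inventory: 151 @ $20 + 190 @ $22 = $7,200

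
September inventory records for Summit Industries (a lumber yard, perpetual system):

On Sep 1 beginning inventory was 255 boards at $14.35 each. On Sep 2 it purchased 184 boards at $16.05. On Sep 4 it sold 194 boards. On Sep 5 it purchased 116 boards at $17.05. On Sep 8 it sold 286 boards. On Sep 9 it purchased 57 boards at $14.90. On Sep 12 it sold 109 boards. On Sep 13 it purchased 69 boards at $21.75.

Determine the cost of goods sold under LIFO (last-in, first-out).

COGS = $9,109.50

Sep 4, 194 sold [LIFO — newest first]: 184 @ $16.05 + 10 @ $14.35 = $3,096.70
Sep 8, 286 sold [LIFO — newest first]: 116 @ $17.05 + 170 @ $14.35 = $4,417.30
Sep 12, 109 sold [LIFO — newest first]: 57 @ $14.90 + 52 @ $14.35 = $1,595.50
Total COGS = $3,096.70 + $4,417.30 + $1,595.50 = $9,109.50
Ending inventory: 23 @ $14.35 + 69 @ $21.75 = $1,830.80
Check: goods available $10,940.30 = COGS $9,109.50 + ending $1,830.80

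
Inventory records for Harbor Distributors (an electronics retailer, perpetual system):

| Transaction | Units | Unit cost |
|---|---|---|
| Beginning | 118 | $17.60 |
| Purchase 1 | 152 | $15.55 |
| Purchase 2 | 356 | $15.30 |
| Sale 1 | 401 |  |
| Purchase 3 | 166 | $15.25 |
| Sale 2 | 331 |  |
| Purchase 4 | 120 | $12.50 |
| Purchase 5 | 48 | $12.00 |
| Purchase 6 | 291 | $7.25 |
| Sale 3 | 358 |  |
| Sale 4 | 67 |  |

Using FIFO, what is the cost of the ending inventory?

Sale 1 (401) [FIFO — oldest first]: 118 @ $17.60 + 152 @ $15.55 + 131 @ $15.30 = $6,444.70
Sale 2 (331) [FIFO — oldest first]: 225 @ $15.30 + 106 @ $15.25 = $5,059.00
Sale 3 (358) [FIFO — oldest first]: 60 @ $15.25 + 120 @ $12.50 + 48 @ $12.00 + 130 @ $7.25 = $3,933.50
Sale 4 (67) [FIFO — oldest first]: 67 @ $7.25 = $485.75
Total COGS = $6,444.70 + $5,059.00 + $3,933.50 + $485.75 = $15,922.95
Ending inventory: 94 @ $7.25 = $681.50

Ending inventory = $681.50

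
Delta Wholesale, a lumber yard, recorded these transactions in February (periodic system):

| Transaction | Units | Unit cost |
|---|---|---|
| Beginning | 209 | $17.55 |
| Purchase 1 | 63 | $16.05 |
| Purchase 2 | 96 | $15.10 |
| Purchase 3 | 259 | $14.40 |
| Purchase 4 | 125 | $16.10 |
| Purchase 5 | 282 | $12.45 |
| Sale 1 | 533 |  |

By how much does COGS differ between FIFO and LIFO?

$1,166.90

FIFO COGS: 209 @ $17.55 + 63 @ $16.05 + 96 @ $15.10 + 165 @ $14.40 = $8,504.70
LIFO COGS: 282 @ $12.45 + 125 @ $16.10 + 126 @ $14.40 = $7,337.80
Difference = |$8,504.70 − $7,337.80| = $1,166.90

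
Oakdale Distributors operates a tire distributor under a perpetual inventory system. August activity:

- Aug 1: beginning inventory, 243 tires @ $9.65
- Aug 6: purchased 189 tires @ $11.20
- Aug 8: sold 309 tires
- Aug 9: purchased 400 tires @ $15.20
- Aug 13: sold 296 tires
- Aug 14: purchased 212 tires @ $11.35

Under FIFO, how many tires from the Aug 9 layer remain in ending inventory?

227

Aug 8, 309 sold [FIFO — oldest first]: 243 @ $9.65 + 66 @ $11.20 = $3,084.15
Aug 13, 296 sold [FIFO — oldest first]: 123 @ $11.20 + 173 @ $15.20 = $4,007.20
Total COGS = $3,084.15 + $4,007.20 = $7,091.35
Ending inventory: 227 @ $15.20 + 212 @ $11.35 = $5,856.60
Check: goods available $12,947.95 = COGS $7,091.35 + ending $5,856.60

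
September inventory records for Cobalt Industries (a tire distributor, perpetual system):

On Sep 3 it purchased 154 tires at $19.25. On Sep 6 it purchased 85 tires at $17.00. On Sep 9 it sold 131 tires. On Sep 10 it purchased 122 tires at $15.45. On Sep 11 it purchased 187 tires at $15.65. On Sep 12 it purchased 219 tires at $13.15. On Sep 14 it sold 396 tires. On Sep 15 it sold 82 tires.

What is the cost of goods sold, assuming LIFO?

COGS = $9,249.30

Sep 9, 131 sold [LIFO — newest first]: 85 @ $17.00 + 46 @ $19.25 = $2,330.50
Sep 14, 396 sold [LIFO — newest first]: 219 @ $13.15 + 177 @ $15.65 = $5,649.90
Sep 15, 82 sold [LIFO — newest first]: 10 @ $15.65 + 72 @ $15.45 = $1,268.90
Total COGS = $2,330.50 + $5,649.90 + $1,268.90 = $9,249.30
Ending inventory: 108 @ $19.25 + 50 @ $15.45 = $2,851.50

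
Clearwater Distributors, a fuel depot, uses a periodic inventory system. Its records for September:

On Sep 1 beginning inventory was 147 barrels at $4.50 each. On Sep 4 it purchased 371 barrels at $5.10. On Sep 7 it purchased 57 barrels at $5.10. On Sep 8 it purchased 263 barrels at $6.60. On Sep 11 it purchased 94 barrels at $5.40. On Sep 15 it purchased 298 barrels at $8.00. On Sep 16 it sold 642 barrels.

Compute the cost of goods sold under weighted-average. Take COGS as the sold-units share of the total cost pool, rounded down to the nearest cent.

COGS = $3,899.86

Sep 16, sell 642: 642/1230 × $7,471.70 → $3,899.86
Ending inventory (cost pool remaining) = $3,571.84
Check: goods available $7,471.70 = COGS $3,899.86 + ending $3,571.84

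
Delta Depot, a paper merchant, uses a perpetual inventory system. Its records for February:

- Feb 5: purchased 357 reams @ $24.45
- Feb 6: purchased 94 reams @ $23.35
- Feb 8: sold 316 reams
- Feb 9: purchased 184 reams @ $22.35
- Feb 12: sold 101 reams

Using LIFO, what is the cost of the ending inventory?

Ending inventory = $5,155.80

Feb 8, 316 sold [LIFO — newest first]: 94 @ $23.35 + 222 @ $24.45 = $7,622.80
Feb 12, 101 sold [LIFO — newest first]: 101 @ $22.35 = $2,257.35
Total COGS = $7,622.80 + $2,257.35 = $9,880.15
Ending inventory: 135 @ $24.45 + 83 @ $22.35 = $5,155.80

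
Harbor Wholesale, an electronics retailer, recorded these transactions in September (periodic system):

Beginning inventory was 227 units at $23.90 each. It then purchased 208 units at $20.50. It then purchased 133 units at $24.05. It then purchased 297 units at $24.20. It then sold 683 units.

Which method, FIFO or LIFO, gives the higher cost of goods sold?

LIFO

FIFO COGS: 227 @ $23.90 + 208 @ $20.50 + 133 @ $24.05 + 115 @ $24.20 = $15,670.95
LIFO COGS: 297 @ $24.20 + 133 @ $24.05 + 208 @ $20.50 + 45 @ $23.90 = $15,725.55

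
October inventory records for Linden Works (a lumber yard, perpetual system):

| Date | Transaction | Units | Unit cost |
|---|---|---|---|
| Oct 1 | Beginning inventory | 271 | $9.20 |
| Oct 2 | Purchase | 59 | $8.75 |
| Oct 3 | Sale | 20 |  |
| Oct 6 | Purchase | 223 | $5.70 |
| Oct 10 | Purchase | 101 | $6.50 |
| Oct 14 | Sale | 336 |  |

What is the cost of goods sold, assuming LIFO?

COGS = $2,207.60

Oct 3, 20 sold [LIFO — newest first]: 20 @ $8.75 = $175.00
Oct 14, 336 sold [LIFO — newest first]: 101 @ $6.50 + 223 @ $5.70 + 12 @ $8.75 = $2,032.60
Total COGS = $175.00 + $2,032.60 = $2,207.60
Ending inventory: 271 @ $9.20 + 27 @ $8.75 = $2,729.45
Check: goods available $4,937.05 = COGS $2,207.60 + ending $2,729.45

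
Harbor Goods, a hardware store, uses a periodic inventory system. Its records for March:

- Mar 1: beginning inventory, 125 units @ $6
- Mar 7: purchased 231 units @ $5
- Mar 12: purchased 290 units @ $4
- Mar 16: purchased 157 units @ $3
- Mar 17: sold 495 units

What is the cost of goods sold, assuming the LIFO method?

Mar 17, 495 sold [LIFO — newest first]: 157 @ $3 + 290 @ $4 + 48 @ $5 = $1,871
Ending inventory: 125 @ $6 + 183 @ $5 = $1,665
Check: goods available $3,536 = COGS $1,871 + ending $1,665

COGS = $1,871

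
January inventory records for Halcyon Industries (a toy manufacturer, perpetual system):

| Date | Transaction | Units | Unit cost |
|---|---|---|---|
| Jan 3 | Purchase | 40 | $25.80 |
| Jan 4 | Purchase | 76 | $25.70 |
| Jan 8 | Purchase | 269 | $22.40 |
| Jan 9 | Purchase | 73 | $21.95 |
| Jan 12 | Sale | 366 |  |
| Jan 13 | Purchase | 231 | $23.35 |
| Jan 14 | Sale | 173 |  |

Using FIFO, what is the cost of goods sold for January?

Jan 12, 366 sold [FIFO — oldest first]: 40 @ $25.80 + 76 @ $25.70 + 250 @ $22.40 = $8,585.20
Jan 14, 173 sold [FIFO — oldest first]: 19 @ $22.40 + 73 @ $21.95 + 81 @ $23.35 = $3,919.30
Total COGS = $8,585.20 + $3,919.30 = $12,504.50
Ending inventory: 150 @ $23.35 = $3,502.50

COGS = $12,504.50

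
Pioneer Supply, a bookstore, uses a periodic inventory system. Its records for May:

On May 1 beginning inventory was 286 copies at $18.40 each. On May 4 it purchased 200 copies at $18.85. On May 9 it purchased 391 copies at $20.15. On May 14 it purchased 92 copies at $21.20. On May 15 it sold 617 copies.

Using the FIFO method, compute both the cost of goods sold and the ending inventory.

May 15, 617 sold [FIFO — oldest first]: 286 @ $18.40 + 200 @ $18.85 + 131 @ $20.15 = $11,672.05
Ending inventory: 260 @ $20.15 + 92 @ $21.20 = $7,189.40
Check: goods available $18,861.45 = COGS $11,672.05 + ending $7,189.40

COGS = $11,672.05; ending inventory = $7,189.40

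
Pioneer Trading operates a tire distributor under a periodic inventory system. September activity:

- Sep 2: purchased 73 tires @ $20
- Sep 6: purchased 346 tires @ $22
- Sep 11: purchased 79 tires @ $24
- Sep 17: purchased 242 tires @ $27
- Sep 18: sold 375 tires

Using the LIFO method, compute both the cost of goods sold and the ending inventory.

Sep 18, 375 sold [LIFO — newest first]: 242 @ $27 + 79 @ $24 + 54 @ $22 = $9,618
Ending inventory: 73 @ $20 + 292 @ $22 = $7,884

COGS = $9,618; ending inventory = $7,884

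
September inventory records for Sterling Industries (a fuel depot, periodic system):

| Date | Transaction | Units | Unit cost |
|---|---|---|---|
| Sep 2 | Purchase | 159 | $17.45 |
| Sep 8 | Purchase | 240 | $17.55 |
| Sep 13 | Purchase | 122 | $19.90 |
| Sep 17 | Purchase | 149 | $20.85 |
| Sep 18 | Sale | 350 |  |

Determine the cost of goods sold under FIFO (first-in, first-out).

COGS = $6,126.60

Sep 18, 350 sold [FIFO — oldest first]: 159 @ $17.45 + 191 @ $17.55 = $6,126.60
Ending inventory: 49 @ $17.55 + 122 @ $19.90 + 149 @ $20.85 = $6,394.40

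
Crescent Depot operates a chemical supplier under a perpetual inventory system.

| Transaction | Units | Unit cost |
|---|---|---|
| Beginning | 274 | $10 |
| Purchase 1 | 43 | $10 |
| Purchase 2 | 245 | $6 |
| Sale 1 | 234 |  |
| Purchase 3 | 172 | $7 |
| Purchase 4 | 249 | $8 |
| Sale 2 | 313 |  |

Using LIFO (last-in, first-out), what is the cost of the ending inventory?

Sale 1 (234) [LIFO — newest first]: 234 @ $6 = $1,404
Sale 2 (313) [LIFO — newest first]: 249 @ $8 + 64 @ $7 = $2,440
Total COGS = $1,404 + $2,440 = $3,844
Ending inventory: 274 @ $10 + 43 @ $10 + 11 @ $6 + 108 @ $7 = $3,992

Ending inventory = $3,992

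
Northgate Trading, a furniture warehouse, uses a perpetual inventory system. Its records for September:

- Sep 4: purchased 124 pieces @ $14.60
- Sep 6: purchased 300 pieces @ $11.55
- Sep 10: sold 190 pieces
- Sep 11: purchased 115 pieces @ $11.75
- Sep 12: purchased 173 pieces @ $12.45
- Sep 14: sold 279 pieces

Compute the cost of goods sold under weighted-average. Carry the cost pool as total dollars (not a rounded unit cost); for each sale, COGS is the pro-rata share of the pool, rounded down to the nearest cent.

After Sep 4: 124 on hand, pool $1,810.40 (≈ $14.6000 each)
After Sep 6: 424 on hand, pool $5,275.40 (≈ $12.4420 each)
Sep 10, sell 190: 190/424 × $5,275.40 → $2,363.97
After Sep 11: 349 on hand, pool $4,262.68 (≈ $12.2140 each)
After Sep 12: 522 on hand, pool $6,416.53 (≈ $12.2922 each)
Sep 14, sell 279: 279/522 × $6,416.53 → $3,429.52
Total COGS = $2,363.97 + $3,429.52 = $5,793.49
Ending inventory (cost pool remaining) = $2,987.01

COGS = $5,793.49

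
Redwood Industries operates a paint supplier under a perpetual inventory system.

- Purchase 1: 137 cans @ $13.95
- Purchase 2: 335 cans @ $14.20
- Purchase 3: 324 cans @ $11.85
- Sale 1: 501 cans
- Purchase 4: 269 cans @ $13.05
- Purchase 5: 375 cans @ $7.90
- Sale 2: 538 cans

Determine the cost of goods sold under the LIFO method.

COGS = $11,442.45

Sale 1 (501) [LIFO — newest first]: 324 @ $11.85 + 177 @ $14.20 = $6,352.80
Sale 2 (538) [LIFO — newest first]: 375 @ $7.90 + 163 @ $13.05 = $5,089.65
Total COGS = $6,352.80 + $5,089.65 = $11,442.45
Ending inventory: 137 @ $13.95 + 158 @ $14.20 + 106 @ $13.05 = $5,538.05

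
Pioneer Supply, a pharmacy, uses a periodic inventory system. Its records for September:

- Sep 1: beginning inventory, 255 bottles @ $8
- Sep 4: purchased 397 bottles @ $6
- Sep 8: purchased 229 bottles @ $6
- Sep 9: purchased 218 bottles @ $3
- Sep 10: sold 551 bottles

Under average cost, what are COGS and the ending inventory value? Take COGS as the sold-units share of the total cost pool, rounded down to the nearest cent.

COGS = $3,233.80; ending inventory = $3,216.20

Sep 10, sell 551: 551/1099 × $6,450.00 → $3,233.80
Ending inventory (cost pool remaining) = $3,216.20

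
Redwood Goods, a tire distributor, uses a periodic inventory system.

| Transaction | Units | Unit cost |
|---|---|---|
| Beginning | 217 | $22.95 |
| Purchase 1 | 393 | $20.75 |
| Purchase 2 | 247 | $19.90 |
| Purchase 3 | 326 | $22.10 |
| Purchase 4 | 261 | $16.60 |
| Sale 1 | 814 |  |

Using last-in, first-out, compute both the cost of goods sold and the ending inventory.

COGS = $16,054.50; ending inventory = $13,532.90

Sale 1 (814) [LIFO — newest first]: 261 @ $16.60 + 326 @ $22.10 + 227 @ $19.90 = $16,054.50
Ending inventory: 217 @ $22.95 + 393 @ $20.75 + 20 @ $19.90 = $13,532.90
Check: goods available $29,587.40 = COGS $16,054.50 + ending $13,532.90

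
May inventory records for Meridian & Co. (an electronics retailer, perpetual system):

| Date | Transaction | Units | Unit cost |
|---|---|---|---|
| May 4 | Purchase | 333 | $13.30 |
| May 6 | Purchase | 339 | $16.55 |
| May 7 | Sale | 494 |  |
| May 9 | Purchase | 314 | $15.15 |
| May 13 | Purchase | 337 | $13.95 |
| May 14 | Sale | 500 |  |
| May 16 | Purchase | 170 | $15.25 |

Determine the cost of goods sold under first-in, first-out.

COGS = $14,908.05

May 7, 494 sold [FIFO — oldest first]: 333 @ $13.30 + 161 @ $16.55 = $7,093.45
May 14, 500 sold [FIFO — oldest first]: 178 @ $16.55 + 314 @ $15.15 + 8 @ $13.95 = $7,814.60
Total COGS = $7,093.45 + $7,814.60 = $14,908.05
Ending inventory: 329 @ $13.95 + 170 @ $15.25 = $7,182.05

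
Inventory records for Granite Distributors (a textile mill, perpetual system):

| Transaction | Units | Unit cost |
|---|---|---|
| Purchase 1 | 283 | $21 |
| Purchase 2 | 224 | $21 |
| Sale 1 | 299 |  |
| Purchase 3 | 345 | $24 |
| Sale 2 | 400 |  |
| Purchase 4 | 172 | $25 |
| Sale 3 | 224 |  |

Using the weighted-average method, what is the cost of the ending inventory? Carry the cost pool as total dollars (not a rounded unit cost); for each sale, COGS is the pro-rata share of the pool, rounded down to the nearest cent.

Ending inventory = $2,423.81

After Purchase 1: 283 on hand, pool $5,943.00 (≈ $21.0000 each)
After Purchase 2: 507 on hand, pool $10,647.00 (≈ $21.0000 each)
Sale 1, sell 299: 299/507 × $10,647.00 → $6,279.00
After Purchase 3: 553 on hand, pool $12,648.00 (≈ $22.8716 each)
Sale 2, sell 400: 400/553 × $12,648.00 → $9,148.64
After Purchase 4: 325 on hand, pool $7,799.36 (≈ $23.9980 each)
Sale 3, sell 224: 224/325 × $7,799.36 → $5,375.55
Total COGS = $6,279.00 + $9,148.64 + $5,375.55 = $20,803.19
Ending inventory (cost pool remaining) = $2,423.81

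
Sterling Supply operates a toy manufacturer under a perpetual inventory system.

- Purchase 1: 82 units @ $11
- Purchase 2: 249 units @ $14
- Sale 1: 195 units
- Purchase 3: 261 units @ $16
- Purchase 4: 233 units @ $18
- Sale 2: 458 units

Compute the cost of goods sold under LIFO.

Sale 1 (195) [LIFO — newest first]: 195 @ $14 = $2,730
Sale 2 (458) [LIFO — newest first]: 233 @ $18 + 225 @ $16 = $7,794
Total COGS = $2,730 + $7,794 = $10,524
Ending inventory: 82 @ $11 + 54 @ $14 + 36 @ $16 = $2,234
Check: goods available $12,758 = COGS $10,524 + ending $2,234

COGS = $10,524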